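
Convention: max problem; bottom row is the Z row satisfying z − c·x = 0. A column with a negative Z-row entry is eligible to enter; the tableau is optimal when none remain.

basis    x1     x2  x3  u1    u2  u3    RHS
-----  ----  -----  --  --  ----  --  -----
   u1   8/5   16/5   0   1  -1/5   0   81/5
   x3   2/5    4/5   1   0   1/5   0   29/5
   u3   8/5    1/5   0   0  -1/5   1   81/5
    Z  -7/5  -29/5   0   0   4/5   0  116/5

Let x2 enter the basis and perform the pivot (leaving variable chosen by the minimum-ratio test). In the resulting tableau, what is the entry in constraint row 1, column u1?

5/16

Ratio test on column x2 — row 1: (81/5)/(16/5) = 81/16; row 2: (29/5)/(4/5) = 29/4; row 3: (81/5)/(1/5) = 81. Minimum is 81/16 at row 1 (u1 leaves); pivot element 16/5.
Divide row 1 by 16/5; eliminate column x2 from the other rows.
In the new row 1, the u1 entry is the old entry divided by the pivot: 1/(16/5) = 5/16.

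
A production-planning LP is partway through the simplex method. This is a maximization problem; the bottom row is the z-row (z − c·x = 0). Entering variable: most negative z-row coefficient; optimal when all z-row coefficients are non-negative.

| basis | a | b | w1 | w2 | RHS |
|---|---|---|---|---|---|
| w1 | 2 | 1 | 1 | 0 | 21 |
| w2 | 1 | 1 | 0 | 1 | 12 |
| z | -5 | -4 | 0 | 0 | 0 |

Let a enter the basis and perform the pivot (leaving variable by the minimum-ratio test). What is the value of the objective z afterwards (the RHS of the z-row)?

Ratio test on column a — row 1: 21/2 = 21/2; row 2: 12/1 = 12. Minimum is 21/2 at row 1 (w1 leaves); pivot element 2.
Pivot on row 1; the z-row RHS becomes 0 − (-5)·(21/2) = 105/2.

105/2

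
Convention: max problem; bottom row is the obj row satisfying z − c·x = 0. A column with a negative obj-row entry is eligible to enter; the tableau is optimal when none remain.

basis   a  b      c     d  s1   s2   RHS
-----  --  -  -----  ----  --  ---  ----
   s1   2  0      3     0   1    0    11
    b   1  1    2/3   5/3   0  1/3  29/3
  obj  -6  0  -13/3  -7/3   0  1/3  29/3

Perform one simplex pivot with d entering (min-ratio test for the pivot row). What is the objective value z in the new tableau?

Ratio test on column d — row 1: entry 0 ≤ 0; row 2: (29/3)/(5/3) = 29/5. Minimum is 29/5 at row 2 (b leaves); pivot element 5/3.
Pivot on row 2; the obj-row RHS becomes 29/3 − (-7/3)·(29/5) = 116/5.

116/5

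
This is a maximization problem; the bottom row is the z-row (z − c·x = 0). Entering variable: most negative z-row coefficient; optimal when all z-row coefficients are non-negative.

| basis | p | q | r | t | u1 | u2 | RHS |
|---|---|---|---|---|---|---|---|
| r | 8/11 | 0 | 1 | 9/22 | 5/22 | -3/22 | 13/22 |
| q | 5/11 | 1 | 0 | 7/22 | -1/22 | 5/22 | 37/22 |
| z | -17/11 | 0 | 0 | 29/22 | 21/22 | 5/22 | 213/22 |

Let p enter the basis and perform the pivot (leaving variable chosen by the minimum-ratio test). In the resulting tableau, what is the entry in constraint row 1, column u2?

Ratio test on column p — row 1: (13/22)/(8/11) = 13/16; row 2: (37/22)/(5/11) = 37/10. Minimum is 13/16 at row 1 (r leaves); pivot element 8/11.
Divide row 1 by 8/11; eliminate column p from the other rows.
In the new row 1, the u2 entry is the old entry divided by the pivot: (-3/22)/(8/11) = -3/16.

-3/16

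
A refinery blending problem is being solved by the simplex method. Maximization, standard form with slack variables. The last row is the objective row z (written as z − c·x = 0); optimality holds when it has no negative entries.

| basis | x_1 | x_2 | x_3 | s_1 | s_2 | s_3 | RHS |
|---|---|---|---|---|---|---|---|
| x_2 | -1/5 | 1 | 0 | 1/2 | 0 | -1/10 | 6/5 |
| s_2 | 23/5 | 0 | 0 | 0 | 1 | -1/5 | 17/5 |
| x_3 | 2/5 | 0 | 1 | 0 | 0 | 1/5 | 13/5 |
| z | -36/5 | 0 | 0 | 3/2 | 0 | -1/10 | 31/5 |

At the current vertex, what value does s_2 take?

17/5

s_2 is basic (row 2); its value is the RHS of that row, 17/5.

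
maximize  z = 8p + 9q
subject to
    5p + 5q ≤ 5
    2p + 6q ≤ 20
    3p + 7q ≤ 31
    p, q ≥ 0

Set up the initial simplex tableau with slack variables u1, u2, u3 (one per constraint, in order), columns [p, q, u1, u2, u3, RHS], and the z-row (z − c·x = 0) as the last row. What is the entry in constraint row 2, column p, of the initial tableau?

2

Constraint 2 has coefficient 2 on p.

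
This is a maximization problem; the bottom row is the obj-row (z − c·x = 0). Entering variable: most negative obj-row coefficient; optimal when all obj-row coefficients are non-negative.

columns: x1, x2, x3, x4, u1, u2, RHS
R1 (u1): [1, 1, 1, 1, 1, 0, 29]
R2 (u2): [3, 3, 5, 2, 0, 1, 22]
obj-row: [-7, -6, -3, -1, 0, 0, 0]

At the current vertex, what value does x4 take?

0

x4 is not in the basis, so in the current basic feasible solution x4 = 0.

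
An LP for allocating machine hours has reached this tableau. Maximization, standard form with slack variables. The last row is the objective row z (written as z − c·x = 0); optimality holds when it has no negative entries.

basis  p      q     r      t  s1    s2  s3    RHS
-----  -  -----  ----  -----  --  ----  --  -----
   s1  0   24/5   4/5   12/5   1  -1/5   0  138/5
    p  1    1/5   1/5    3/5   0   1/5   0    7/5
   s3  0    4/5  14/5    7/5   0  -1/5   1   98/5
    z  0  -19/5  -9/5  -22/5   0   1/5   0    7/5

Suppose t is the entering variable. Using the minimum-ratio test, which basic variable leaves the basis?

p

Column t entries and ratios — s1: (138/5)/(12/5) = 23/2; p: (7/5)/(3/5) = 7/3; s3: (98/5)/(7/5) = 14.
Smallest ratio is 7/3 in the row of p, so p leaves.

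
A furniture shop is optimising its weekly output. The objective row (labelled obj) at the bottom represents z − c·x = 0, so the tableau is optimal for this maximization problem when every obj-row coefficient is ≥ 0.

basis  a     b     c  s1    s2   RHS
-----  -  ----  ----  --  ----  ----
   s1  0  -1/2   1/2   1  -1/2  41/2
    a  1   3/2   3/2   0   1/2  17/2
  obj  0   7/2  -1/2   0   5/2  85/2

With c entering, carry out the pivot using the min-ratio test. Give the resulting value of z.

Ratio test on column c — row 1: (41/2)/(1/2) = 41; row 2: (17/2)/(3/2) = 17/3. Minimum is 17/3 at row 2 (a leaves); pivot element 3/2.
Pivot on row 2; the obj-row RHS becomes 85/2 − (-1/2)·(17/3) = 136/3.

136/3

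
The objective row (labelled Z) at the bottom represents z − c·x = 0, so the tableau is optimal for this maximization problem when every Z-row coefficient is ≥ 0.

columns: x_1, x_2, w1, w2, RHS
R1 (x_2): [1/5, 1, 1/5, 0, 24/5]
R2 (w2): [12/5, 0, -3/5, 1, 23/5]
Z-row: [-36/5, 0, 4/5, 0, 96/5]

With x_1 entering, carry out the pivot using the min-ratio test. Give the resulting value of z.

Ratio test on column x_1 — row 1: (24/5)/(1/5) = 24; row 2: (23/5)/(12/5) = 23/12. Minimum is 23/12 at row 2 (w2 leaves); pivot element 12/5.
Pivot on row 2; the Z-row RHS becomes 96/5 − (-36/5)·(23/12) = 33.

33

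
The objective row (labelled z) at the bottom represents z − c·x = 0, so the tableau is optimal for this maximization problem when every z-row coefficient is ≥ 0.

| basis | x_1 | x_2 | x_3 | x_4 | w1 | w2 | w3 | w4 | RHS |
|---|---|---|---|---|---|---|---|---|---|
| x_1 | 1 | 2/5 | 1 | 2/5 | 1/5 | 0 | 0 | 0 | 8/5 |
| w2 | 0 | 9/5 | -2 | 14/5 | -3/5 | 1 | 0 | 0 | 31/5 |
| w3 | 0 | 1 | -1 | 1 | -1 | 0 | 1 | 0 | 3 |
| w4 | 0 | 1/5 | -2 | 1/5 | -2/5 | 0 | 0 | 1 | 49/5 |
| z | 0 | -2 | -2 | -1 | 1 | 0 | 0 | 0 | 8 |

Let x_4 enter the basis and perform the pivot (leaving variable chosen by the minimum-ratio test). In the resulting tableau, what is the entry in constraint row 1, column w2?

-1/7

Ratio test on column x_4 — row 1: (8/5)/(2/5) = 4; row 2: (31/5)/(14/5) = 31/14; row 3: 3/1 = 3; row 4: (49/5)/(1/5) = 49. Minimum is 31/14 at row 2 (w2 leaves); pivot element 14/5.
Divide row 2 by 14/5; eliminate column x_4 from the other rows.
Row 1 update in column w2: 0 − (2/5)·(5/14) = -1/7.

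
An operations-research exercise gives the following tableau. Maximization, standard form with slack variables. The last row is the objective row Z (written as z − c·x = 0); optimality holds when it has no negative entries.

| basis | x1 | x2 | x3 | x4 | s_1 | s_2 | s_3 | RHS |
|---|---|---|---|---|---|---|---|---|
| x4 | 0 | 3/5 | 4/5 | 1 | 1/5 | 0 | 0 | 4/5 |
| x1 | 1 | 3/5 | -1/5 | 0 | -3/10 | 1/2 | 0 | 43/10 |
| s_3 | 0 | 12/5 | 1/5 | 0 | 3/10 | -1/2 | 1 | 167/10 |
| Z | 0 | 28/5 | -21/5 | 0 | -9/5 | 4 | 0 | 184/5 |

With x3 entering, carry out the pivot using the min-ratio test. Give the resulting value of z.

41

Ratio test on column x3 — row 1: (4/5)/(4/5) = 1; row 2: entry -1/5 ≤ 0; row 3: (167/10)/(1/5) = 167/2. Minimum is 1 at row 1 (x4 leaves); pivot element 4/5.
Pivot on row 1; the Z-row RHS becomes 184/5 − (-21/5)·1 = 41.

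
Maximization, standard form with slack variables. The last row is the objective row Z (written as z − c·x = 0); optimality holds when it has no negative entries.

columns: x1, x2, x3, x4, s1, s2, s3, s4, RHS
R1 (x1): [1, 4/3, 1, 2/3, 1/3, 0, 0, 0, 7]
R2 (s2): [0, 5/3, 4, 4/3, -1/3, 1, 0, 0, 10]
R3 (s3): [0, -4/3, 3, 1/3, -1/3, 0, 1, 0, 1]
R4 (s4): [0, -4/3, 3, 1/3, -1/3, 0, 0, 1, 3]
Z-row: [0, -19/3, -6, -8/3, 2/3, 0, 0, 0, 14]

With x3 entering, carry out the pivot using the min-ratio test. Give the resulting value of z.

Ratio test on column x3 — row 1: 7/1 = 7; row 2: 10/4 = 5/2; row 3: 1/3 = 1/3; row 4: 3/3 = 1. Minimum is 1/3 at row 3 (s3 leaves); pivot element 3.
Pivot on row 3; the Z-row RHS becomes 14 − (-6)·(1/3) = 16.

16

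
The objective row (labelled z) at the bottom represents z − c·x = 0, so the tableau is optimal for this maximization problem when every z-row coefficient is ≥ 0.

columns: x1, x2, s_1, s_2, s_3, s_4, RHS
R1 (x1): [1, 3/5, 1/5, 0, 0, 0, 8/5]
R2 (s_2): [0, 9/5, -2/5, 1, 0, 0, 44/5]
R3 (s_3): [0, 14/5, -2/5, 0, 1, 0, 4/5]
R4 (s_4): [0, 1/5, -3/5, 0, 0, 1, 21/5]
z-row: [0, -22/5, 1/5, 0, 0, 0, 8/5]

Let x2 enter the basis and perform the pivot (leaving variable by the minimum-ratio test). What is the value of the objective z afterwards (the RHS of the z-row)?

Ratio test on column x2 — row 1: (8/5)/(3/5) = 8/3; row 2: (44/5)/(9/5) = 44/9; row 3: (4/5)/(14/5) = 2/7; row 4: (21/5)/(1/5) = 21. Minimum is 2/7 at row 3 (s_3 leaves); pivot element 14/5.
Pivot on row 3; the z-row RHS becomes 8/5 − (-22/5)·(2/7) = 20/7.

20/7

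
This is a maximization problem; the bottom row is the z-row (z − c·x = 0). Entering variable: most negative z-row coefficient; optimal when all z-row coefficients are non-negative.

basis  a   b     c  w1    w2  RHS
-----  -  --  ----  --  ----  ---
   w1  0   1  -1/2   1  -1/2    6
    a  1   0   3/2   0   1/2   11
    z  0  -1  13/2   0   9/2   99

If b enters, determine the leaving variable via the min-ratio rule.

w1

Column b entries and ratios — w1: 6/1 = 6; a: 0 ≤ 0, skip.
Smallest ratio is 6 in the row of w1, so w1 leaves.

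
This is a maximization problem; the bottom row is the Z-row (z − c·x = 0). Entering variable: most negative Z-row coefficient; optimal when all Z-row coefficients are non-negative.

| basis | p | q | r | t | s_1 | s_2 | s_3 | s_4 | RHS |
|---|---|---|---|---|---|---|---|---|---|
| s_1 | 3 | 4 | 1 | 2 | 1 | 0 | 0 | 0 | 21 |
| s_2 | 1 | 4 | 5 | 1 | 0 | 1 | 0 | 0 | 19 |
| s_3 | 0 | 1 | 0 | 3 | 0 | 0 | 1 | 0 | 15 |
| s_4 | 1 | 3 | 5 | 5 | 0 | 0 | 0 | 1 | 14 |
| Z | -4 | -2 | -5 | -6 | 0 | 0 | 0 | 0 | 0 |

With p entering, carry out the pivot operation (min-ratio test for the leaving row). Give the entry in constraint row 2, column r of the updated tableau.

Ratio test on column p — row 1: 21/3 = 7; row 2: 19/1 = 19; row 3: entry 0 ≤ 0; row 4: 14/1 = 14. Minimum is 7 at row 1 (s_1 leaves); pivot element 3.
Divide row 1 by 3; eliminate column p from the other rows.
Row 2 update in column r: 5 − 1·(1/3) = 14/3.

14/3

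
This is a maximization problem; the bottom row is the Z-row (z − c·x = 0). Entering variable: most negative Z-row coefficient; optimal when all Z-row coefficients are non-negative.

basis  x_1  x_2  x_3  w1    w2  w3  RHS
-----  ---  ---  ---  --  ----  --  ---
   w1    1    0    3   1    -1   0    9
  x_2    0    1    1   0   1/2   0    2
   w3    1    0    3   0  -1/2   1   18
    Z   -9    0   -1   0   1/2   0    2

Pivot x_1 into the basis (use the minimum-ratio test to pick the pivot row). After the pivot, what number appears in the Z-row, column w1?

Ratio test on column x_1 — row 1: 9/1 = 9; row 2: entry 0 ≤ 0; row 3: 18/1 = 18. Minimum is 9 at row 1 (w1 leaves); pivot element 1.
Divide row 1 by 1; eliminate column x_1 from the other rows.
Z-row update in column w1: 0 − (-9)·1 = 9.

9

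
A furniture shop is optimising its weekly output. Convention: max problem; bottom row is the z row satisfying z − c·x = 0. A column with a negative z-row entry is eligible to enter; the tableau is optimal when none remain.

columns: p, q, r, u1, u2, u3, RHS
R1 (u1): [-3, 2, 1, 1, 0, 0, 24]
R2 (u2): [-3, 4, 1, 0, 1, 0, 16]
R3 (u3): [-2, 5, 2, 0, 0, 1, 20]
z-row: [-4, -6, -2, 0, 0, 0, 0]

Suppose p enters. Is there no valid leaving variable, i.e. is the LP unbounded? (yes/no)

Every constraint-row entry in column p is ≤ 0, so increasing p is unbounded.

yes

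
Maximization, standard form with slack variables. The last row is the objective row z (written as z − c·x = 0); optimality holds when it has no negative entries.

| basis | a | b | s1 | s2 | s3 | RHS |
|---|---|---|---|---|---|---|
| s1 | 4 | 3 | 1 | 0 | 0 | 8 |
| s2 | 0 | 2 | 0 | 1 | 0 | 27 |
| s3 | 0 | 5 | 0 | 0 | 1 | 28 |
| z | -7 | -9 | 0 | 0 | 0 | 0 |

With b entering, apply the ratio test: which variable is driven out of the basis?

s1

Column b entries and ratios — s1: 8/3 = 8/3; s2: 27/2 = 27/2; s3: 28/5 = 28/5.
Smallest ratio is 8/3 in the row of s1, so s1 leaves.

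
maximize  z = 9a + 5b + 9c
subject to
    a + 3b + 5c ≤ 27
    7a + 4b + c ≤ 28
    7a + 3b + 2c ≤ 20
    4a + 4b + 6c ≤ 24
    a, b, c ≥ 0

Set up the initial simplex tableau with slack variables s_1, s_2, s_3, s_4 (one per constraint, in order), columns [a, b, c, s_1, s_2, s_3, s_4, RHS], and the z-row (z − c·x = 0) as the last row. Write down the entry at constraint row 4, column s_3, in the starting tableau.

Slack s_3 belongs to constraint 3; its column is the unit vector e_3, so the entry in row 4 is 0.

0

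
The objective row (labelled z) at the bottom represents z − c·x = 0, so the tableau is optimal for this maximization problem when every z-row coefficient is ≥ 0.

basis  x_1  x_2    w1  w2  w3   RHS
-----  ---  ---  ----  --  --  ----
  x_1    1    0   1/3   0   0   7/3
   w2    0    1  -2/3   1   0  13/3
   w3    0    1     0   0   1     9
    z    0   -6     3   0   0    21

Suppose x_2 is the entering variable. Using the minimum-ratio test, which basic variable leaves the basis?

w2

Column x_2 entries and ratios — x_1: 0 ≤ 0, skip; w2: (13/3)/1 = 13/3; w3: 9/1 = 9.
Smallest ratio is 13/3 in the row of w2, so w2 leaves.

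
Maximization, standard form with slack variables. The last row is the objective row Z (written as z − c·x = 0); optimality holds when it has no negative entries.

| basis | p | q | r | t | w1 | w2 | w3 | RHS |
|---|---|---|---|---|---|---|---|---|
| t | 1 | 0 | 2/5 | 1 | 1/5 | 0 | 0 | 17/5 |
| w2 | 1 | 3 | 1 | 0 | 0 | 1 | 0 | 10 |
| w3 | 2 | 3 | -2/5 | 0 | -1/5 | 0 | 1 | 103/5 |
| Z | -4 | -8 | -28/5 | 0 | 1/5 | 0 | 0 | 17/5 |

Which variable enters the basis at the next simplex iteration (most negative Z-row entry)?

Negative Z-row entries: p: -4, q: -8, r: -28/5.
The most negative is -8 in column q, so q enters.

q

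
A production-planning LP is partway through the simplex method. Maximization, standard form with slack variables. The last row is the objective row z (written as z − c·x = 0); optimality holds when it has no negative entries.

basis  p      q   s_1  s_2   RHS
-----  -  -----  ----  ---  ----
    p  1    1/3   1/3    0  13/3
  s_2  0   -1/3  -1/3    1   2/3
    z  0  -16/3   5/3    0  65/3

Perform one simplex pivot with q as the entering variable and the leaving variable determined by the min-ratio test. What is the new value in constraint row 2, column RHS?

Ratio test on column q — row 1: (13/3)/(1/3) = 13; row 2: entry -1/3 ≤ 0. Minimum is 13 at row 1 (p leaves); pivot element 1/3.
Divide row 1 by 1/3; eliminate column q from the other rows.
Row 2 update in column RHS: 2/3 − (-1/3)·13 = 5.

5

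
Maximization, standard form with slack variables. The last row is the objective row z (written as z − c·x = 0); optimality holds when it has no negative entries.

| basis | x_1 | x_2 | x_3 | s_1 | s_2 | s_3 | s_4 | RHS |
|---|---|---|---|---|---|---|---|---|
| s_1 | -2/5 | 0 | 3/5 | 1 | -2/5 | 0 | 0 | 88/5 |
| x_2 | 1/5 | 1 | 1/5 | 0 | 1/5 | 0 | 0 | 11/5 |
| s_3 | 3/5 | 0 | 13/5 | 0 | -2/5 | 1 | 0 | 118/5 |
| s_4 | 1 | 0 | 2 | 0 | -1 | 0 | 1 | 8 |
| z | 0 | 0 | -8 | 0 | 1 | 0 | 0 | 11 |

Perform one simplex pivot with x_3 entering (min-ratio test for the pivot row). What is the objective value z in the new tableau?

Ratio test on column x_3 — row 1: (88/5)/(3/5) = 88/3; row 2: (11/5)/(1/5) = 11; row 3: (118/5)/(13/5) = 118/13; row 4: 8/2 = 4. Minimum is 4 at row 4 (s_4 leaves); pivot element 2.
Pivot on row 4; the z-row RHS becomes 11 − (-8)·4 = 43.

43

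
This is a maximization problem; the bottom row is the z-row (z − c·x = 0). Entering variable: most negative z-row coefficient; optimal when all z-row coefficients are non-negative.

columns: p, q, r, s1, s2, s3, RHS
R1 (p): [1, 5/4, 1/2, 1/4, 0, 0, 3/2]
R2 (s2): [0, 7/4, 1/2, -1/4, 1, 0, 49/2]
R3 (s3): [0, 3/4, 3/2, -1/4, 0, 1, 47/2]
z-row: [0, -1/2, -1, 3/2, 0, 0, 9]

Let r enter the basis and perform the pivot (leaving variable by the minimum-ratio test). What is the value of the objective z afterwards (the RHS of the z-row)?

12

Ratio test on column r — row 1: (3/2)/(1/2) = 3; row 2: (49/2)/(1/2) = 49; row 3: (47/2)/(3/2) = 47/3. Minimum is 3 at row 1 (p leaves); pivot element 1/2.
Pivot on row 1; the z-row RHS becomes 9 − (-1)·3 = 12.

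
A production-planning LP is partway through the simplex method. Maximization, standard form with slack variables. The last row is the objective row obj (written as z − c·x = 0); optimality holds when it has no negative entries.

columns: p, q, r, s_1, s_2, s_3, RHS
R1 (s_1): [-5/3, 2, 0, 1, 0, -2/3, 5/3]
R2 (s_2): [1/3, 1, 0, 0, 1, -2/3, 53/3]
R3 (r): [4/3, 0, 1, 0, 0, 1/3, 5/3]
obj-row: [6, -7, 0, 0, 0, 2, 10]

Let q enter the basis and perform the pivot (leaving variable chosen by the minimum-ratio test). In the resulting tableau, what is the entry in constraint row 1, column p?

-5/6

Ratio test on column q — row 1: (5/3)/2 = 5/6; row 2: (53/3)/1 = 53/3; row 3: entry 0 ≤ 0. Minimum is 5/6 at row 1 (s_1 leaves); pivot element 2.
Divide row 1 by 2; eliminate column q from the other rows.
In the new row 1, the p entry is the old entry divided by the pivot: (-5/3)/2 = -5/6.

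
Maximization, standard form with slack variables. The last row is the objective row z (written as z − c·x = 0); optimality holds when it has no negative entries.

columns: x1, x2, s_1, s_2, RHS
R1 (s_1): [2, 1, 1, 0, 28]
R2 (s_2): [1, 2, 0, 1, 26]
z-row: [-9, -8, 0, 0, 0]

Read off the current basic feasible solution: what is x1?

0

x1 is not in the basis, so in the current basic feasible solution x1 = 0.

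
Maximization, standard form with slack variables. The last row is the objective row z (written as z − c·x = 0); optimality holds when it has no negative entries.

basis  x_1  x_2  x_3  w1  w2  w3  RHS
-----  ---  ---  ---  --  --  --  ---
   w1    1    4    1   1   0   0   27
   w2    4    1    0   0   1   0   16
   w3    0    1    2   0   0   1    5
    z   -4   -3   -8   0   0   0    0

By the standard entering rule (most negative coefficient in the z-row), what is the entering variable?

x_3

Negative z-row entries: x_1: -4, x_2: -3, x_3: -8.
The most negative is -8 in column x_3, so x_3 enters.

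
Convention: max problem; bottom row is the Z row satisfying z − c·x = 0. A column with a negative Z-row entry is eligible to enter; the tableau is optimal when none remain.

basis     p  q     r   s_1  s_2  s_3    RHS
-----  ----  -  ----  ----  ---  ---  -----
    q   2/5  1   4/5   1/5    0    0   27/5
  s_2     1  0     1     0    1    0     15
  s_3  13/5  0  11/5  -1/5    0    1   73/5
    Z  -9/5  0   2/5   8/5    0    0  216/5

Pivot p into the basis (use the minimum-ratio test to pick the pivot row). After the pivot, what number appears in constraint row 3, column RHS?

Ratio test on column p — row 1: (27/5)/(2/5) = 27/2; row 2: 15/1 = 15; row 3: (73/5)/(13/5) = 73/13. Minimum is 73/13 at row 3 (s_3 leaves); pivot element 13/5.
Divide row 3 by 13/5; eliminate column p from the other rows.
In the new row 3, the RHS entry is the old entry divided by the pivot: (73/5)/(13/5) = 73/13.

73/13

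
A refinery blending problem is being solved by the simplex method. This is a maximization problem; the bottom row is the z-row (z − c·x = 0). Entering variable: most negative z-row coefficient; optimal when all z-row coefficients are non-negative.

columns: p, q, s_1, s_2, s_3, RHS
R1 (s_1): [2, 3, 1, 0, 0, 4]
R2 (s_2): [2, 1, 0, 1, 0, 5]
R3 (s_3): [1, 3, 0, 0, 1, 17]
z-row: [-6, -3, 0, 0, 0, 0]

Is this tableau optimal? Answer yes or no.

The z-row has a negative entry -6 in column p, so it is not optimal.

no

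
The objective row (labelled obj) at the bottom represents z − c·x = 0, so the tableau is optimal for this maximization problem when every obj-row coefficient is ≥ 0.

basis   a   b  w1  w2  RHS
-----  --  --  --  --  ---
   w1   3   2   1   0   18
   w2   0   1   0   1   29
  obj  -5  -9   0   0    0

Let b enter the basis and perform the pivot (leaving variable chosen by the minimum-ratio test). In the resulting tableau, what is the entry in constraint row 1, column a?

Ratio test on column b — row 1: 18/2 = 9; row 2: 29/1 = 29. Minimum is 9 at row 1 (w1 leaves); pivot element 2.
Divide row 1 by 2; eliminate column b from the other rows.
In the new row 1, the a entry is the old entry divided by the pivot: 3/2 = 3/2.

3/2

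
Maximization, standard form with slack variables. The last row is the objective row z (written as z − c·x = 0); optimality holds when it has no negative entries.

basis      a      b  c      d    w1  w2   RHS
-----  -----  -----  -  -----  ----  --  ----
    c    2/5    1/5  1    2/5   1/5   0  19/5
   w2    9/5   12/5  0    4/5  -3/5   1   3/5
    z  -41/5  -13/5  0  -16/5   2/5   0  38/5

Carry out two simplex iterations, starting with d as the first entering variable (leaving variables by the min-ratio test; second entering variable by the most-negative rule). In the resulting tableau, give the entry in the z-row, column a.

-3

Ratio test on column d — row 1: (19/5)/(2/5) = 19/2; row 2: (3/5)/(4/5) = 3/4. Minimum is 3/4 at row 2 (w2 leaves); pivot element 4/5.
Divide row 2 by 4/5; eliminate column d from the other rows.
Second iteration: most negative z-row entry is -2 in column w1, so w1 enters.
Ratio test on column w1 — row 1: (7/2)/(1/2) = 7; row 2: entry -3/4 ≤ 0. Minimum is 7 at row 1 (c leaves); pivot element 1/2.
Divide row 1 by 1/2; eliminate column w1 from the other rows.
After both pivots, the entry at the z-row, column a is -3.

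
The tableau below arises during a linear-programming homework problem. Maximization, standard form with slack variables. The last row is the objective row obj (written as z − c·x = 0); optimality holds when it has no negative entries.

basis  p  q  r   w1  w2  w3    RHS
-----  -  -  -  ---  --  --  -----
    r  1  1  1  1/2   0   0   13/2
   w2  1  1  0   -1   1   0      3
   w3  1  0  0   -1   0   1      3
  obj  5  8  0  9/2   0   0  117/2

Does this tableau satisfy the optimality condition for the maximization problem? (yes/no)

Every obj-row coefficient is ≥ 0, so the tableau is optimal.

yes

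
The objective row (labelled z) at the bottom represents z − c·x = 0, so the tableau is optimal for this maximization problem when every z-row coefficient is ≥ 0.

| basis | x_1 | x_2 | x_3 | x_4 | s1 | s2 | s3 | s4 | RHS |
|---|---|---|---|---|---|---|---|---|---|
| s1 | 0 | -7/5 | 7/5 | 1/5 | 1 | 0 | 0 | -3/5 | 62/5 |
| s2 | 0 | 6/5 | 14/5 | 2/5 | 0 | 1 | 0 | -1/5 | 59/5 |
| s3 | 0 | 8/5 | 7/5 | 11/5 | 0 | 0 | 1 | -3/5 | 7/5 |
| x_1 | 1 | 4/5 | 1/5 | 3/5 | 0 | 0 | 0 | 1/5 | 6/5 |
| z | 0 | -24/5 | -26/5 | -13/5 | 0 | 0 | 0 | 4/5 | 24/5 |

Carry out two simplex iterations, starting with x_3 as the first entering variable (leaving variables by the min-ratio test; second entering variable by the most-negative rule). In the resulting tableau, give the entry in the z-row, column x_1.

5

Ratio test on column x_3 — row 1: (62/5)/(7/5) = 62/7; row 2: (59/5)/(14/5) = 59/14; row 3: (7/5)/(7/5) = 1; row 4: (6/5)/(1/5) = 6. Minimum is 1 at row 3 (s3 leaves); pivot element 7/5.
Divide row 3 by 7/5; eliminate column x_3 from the other rows.
Second iteration: most negative z-row entry is -10/7 in column s4, so s4 enters.
Ratio test on column s4 — row 1: entry 0 ≤ 0; row 2: 9/1 = 9; row 3: entry -3/7 ≤ 0; row 4: 1/(2/7) = 7/2. Minimum is 7/2 at row 4 (x_1 leaves); pivot element 2/7.
Divide row 4 by 2/7; eliminate column s4 from the other rows.
After both pivots, the entry at the z-row, column x_1 is 5.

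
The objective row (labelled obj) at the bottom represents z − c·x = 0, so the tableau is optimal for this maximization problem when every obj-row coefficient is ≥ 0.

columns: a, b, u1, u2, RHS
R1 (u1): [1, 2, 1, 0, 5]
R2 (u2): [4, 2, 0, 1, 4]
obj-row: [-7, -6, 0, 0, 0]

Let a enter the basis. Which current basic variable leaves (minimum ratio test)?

u2

Column a entries and ratios — u1: 5/1 = 5; u2: 4/4 = 1.
Smallest ratio is 1 in the row of u2, so u2 leaves.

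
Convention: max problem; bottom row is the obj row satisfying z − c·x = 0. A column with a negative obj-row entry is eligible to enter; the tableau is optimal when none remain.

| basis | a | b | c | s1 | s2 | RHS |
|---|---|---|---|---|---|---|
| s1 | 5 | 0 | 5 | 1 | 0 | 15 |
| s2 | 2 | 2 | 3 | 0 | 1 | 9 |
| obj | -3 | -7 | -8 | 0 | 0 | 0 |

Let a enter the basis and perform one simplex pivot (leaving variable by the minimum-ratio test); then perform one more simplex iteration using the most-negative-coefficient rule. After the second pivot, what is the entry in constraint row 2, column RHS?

3/2

Ratio test on column a — row 1: 15/5 = 3; row 2: 9/2 = 9/2. Minimum is 3 at row 1 (s1 leaves); pivot element 5.
Divide row 1 by 5; eliminate column a from the other rows.
Second iteration: most negative obj-row entry is -7 in column b, so b enters.
Ratio test on column b — row 1: entry 0 ≤ 0; row 2: 3/2 = 3/2. Minimum is 3/2 at row 2 (s2 leaves); pivot element 2.
Divide row 2 by 2; eliminate column b from the other rows.
After both pivots, the entry at constraint row 2, column RHS is 3/2.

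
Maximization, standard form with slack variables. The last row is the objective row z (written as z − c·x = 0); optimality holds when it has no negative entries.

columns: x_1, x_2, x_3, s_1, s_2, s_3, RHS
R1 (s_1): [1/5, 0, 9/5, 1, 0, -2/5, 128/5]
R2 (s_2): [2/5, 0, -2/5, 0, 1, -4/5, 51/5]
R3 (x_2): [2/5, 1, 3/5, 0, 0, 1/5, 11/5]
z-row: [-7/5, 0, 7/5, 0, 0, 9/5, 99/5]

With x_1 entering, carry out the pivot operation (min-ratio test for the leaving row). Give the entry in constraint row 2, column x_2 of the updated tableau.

-1

Ratio test on column x_1 — row 1: (128/5)/(1/5) = 128; row 2: (51/5)/(2/5) = 51/2; row 3: (11/5)/(2/5) = 11/2. Minimum is 11/2 at row 3 (x_2 leaves); pivot element 2/5.
Divide row 3 by 2/5; eliminate column x_1 from the other rows.
Row 2 update in column x_2: 0 − (2/5)·(5/2) = -1.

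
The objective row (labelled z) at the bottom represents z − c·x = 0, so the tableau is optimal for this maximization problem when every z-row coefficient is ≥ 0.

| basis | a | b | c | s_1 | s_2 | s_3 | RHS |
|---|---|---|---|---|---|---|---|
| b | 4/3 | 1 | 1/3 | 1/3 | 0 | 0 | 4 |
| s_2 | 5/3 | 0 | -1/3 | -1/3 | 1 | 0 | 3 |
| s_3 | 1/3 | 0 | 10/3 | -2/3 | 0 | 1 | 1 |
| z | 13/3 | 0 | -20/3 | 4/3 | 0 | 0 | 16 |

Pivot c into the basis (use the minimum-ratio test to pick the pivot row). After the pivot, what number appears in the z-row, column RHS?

Ratio test on column c — row 1: 4/(1/3) = 12; row 2: entry -1/3 ≤ 0; row 3: 1/(10/3) = 3/10. Minimum is 3/10 at row 3 (s_3 leaves); pivot element 10/3.
Divide row 3 by 10/3; eliminate column c from the other rows.
z-row update in column RHS: 16 − (-20/3)·(3/10) = 18.

18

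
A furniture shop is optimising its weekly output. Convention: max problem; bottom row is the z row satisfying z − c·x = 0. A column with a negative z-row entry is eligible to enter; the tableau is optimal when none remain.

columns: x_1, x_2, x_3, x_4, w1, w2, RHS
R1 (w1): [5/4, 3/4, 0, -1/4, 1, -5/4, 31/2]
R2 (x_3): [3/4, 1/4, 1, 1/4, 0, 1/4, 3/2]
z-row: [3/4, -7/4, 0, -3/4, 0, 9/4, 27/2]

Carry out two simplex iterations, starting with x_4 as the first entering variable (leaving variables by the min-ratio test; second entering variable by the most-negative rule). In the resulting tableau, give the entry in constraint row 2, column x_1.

Ratio test on column x_4 — row 1: entry -1/4 ≤ 0; row 2: (3/2)/(1/4) = 6. Minimum is 6 at row 2 (x_3 leaves); pivot element 1/4.
Divide row 2 by 1/4; eliminate column x_4 from the other rows.
Second iteration: most negative z-row entry is -1 in column x_2, so x_2 enters.
Ratio test on column x_2 — row 1: 17/1 = 17; row 2: 6/1 = 6. Minimum is 6 at row 2 (x_4 leaves); pivot element 1.
Divide row 2 by 1; eliminate column x_2 from the other rows.
After both pivots, the entry at constraint row 2, column x_1 is 3.

3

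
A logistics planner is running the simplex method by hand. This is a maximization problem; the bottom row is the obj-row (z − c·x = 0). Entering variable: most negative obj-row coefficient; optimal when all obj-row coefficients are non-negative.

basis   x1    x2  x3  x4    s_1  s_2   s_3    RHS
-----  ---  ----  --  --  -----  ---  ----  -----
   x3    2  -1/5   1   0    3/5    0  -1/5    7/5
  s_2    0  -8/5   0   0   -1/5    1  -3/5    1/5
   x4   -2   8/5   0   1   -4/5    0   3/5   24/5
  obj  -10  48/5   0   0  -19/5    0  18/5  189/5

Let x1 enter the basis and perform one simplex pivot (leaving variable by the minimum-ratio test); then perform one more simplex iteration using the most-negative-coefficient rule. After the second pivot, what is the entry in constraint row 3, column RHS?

Ratio test on column x1 — row 1: (7/5)/2 = 7/10; row 2: entry 0 ≤ 0; row 3: entry -2 ≤ 0. Minimum is 7/10 at row 1 (x3 leaves); pivot element 2.
Divide row 1 by 2; eliminate column x1 from the other rows.
Second iteration: most negative obj-row entry is -4/5 in column s_1, so s_1 enters.
Ratio test on column s_1 — row 1: (7/10)/(3/10) = 7/3; row 2: entry -1/5 ≤ 0; row 3: entry -1/5 ≤ 0. Minimum is 7/3 at row 1 (x1 leaves); pivot element 3/10.
Divide row 1 by 3/10; eliminate column s_1 from the other rows.
After both pivots, the entry at constraint row 3, column RHS is 20/3.

20/3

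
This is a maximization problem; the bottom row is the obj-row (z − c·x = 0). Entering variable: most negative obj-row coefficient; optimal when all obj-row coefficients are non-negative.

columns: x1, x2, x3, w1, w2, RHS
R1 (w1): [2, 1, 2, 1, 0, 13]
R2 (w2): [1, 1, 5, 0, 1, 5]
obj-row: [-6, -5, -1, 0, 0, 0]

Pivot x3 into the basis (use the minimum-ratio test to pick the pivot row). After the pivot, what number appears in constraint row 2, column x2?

Ratio test on column x3 — row 1: 13/2 = 13/2; row 2: 5/5 = 1. Minimum is 1 at row 2 (w2 leaves); pivot element 5.
Divide row 2 by 5; eliminate column x3 from the other rows.
In the new row 2, the x2 entry is the old entry divided by the pivot: 1/5 = 1/5.

1/5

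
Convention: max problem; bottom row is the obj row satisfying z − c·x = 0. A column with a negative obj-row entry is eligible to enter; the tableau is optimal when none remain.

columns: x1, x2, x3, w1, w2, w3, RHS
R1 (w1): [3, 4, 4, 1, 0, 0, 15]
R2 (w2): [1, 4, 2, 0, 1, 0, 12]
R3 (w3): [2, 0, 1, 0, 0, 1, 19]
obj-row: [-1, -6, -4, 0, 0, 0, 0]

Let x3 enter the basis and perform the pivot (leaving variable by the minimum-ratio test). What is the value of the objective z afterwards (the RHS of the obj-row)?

15

Ratio test on column x3 — row 1: 15/4 = 15/4; row 2: 12/2 = 6; row 3: 19/1 = 19. Minimum is 15/4 at row 1 (w1 leaves); pivot element 4.
Pivot on row 1; the obj-row RHS becomes 0 − (-4)·(15/4) = 15.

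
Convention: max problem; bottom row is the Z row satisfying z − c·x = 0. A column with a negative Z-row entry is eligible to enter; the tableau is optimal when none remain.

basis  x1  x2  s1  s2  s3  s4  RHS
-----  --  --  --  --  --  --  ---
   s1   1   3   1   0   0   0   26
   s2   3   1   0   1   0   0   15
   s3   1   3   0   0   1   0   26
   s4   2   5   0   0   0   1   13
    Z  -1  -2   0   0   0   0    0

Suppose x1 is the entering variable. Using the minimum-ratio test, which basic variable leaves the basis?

s2

Column x1 entries and ratios — s1: 26/1 = 26; s2: 15/3 = 5; s3: 26/1 = 26; s4: 13/2 = 13/2.
Smallest ratio is 5 in the row of s2, so s2 leaves.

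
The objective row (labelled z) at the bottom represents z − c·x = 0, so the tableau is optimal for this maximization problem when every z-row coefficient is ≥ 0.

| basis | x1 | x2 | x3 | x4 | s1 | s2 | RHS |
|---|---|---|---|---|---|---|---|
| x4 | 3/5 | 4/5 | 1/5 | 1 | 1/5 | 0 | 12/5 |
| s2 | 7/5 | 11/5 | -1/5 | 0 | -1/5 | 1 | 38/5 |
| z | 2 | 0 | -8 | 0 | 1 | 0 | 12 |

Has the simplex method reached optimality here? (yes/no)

The z-row has a negative entry -8 in column x3, so it is not optimal.

no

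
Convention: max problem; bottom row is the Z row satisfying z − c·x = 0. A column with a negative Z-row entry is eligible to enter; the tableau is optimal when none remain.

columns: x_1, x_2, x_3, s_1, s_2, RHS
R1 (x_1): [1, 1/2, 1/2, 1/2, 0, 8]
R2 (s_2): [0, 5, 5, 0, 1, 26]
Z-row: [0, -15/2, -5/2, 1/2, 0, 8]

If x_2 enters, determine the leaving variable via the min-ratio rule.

Column x_2 entries and ratios — x_1: 8/(1/2) = 16; s_2: 26/5 = 26/5.
Smallest ratio is 26/5 in the row of s_2, so s_2 leaves.

s_2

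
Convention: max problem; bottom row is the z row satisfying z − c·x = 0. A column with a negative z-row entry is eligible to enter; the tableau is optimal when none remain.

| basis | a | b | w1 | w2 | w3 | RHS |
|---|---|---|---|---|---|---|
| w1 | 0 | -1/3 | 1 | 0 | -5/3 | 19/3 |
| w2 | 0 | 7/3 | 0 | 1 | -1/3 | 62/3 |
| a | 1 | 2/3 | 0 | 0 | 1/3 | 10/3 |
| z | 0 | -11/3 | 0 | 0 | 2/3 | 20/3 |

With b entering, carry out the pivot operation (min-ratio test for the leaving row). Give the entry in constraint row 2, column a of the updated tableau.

-7/2

Ratio test on column b — row 1: entry -1/3 ≤ 0; row 2: (62/3)/(7/3) = 62/7; row 3: (10/3)/(2/3) = 5. Minimum is 5 at row 3 (a leaves); pivot element 2/3.
Divide row 3 by 2/3; eliminate column b from the other rows.
Row 2 update in column a: 0 − (7/3)·(3/2) = -7/2.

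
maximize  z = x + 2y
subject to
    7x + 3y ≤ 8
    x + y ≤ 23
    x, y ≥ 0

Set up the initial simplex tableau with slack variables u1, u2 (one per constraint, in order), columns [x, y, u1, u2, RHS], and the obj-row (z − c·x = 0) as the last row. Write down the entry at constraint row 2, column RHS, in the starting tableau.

The RHS of constraint 2 is b_2 = 23.

23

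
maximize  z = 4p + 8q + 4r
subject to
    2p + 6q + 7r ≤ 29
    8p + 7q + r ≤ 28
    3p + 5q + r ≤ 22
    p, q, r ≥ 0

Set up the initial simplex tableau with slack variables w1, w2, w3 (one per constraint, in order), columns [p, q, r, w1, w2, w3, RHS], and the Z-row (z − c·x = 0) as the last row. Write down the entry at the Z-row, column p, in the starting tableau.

-4

The Z-row carries the negated objective coefficients: the p entry is -4.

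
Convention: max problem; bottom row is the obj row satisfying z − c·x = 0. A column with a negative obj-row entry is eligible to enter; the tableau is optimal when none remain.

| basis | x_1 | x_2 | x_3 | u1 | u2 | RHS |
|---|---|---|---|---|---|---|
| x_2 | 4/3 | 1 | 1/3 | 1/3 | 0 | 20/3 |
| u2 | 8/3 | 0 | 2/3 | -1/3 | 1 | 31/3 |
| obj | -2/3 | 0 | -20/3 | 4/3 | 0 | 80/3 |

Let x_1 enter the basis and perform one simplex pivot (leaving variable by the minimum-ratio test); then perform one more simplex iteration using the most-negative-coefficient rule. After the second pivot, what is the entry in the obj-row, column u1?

-2

Ratio test on column x_1 — row 1: (20/3)/(4/3) = 5; row 2: (31/3)/(8/3) = 31/8. Minimum is 31/8 at row 2 (u2 leaves); pivot element 8/3.
Divide row 2 by 8/3; eliminate column x_1 from the other rows.
Second iteration: most negative obj-row entry is -13/2 in column x_3, so x_3 enters.
Ratio test on column x_3 — row 1: entry 0 ≤ 0; row 2: (31/8)/(1/4) = 31/2. Minimum is 31/2 at row 2 (x_1 leaves); pivot element 1/4.
Divide row 2 by 1/4; eliminate column x_3 from the other rows.
After both pivots, the entry at the obj-row, column u1 is -2.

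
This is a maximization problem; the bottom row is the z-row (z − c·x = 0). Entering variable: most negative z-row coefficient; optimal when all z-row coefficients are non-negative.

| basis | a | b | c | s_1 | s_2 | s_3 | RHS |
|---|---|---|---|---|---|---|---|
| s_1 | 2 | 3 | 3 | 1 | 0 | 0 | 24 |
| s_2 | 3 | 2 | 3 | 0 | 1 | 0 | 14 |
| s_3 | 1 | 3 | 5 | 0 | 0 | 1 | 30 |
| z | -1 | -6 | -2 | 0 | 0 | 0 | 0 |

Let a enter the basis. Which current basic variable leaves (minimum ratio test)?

s_2

Column a entries and ratios — s_1: 24/2 = 12; s_2: 14/3 = 14/3; s_3: 30/1 = 30.
Smallest ratio is 14/3 in the row of s_2, so s_2 leaves.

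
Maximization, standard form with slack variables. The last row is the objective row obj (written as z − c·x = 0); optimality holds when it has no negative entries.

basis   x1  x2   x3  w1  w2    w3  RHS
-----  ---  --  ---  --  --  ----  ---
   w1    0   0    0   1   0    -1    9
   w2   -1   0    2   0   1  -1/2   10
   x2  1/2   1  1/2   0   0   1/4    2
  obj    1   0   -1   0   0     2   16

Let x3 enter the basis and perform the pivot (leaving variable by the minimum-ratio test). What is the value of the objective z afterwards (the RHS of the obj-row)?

20

Ratio test on column x3 — row 1: entry 0 ≤ 0; row 2: 10/2 = 5; row 3: 2/(1/2) = 4. Minimum is 4 at row 3 (x2 leaves); pivot element 1/2.
Pivot on row 3; the obj-row RHS becomes 16 − (-1)·4 = 20.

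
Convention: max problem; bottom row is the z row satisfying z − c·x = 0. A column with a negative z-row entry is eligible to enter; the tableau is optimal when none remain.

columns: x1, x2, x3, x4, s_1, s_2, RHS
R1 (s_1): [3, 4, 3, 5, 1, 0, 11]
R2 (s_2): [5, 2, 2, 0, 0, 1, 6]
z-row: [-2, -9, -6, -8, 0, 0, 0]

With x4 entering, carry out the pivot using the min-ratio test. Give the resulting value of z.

Ratio test on column x4 — row 1: 11/5 = 11/5; row 2: entry 0 ≤ 0. Minimum is 11/5 at row 1 (s_1 leaves); pivot element 5.
Pivot on row 1; the z-row RHS becomes 0 − (-8)·(11/5) = 88/5.

88/5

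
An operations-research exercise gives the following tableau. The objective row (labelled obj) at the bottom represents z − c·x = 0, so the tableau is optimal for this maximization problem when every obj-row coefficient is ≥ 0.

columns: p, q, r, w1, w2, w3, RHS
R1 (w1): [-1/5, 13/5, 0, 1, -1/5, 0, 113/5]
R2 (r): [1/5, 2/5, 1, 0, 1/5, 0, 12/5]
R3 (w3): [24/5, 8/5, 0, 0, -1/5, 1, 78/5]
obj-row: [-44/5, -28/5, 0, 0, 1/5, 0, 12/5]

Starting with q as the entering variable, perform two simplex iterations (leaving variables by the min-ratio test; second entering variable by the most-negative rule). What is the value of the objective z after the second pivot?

Ratio test on column q — row 1: (113/5)/(13/5) = 113/13; row 2: (12/5)/(2/5) = 6; row 3: (78/5)/(8/5) = 39/4. Minimum is 6 at row 2 (r leaves); pivot element 2/5.
Pivot on row 2; the obj-row RHS becomes 12/5 − (-28/5)·6 = 36.
Next entering variable (most negative obj-row entry -6): p.
Ratio test on column p — row 1: entry -3/2 ≤ 0; row 2: 6/(1/2) = 12; row 3: 6/4 = 3/2. Minimum is 3/2 at row 3 (w3 leaves); pivot element 4.
After the second pivot the obj-row RHS is 36 − (-6)·(3/2) = 45.

45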